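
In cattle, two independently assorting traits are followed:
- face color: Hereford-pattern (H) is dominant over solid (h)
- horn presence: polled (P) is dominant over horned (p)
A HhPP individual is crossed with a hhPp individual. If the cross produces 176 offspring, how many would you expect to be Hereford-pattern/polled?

Dihybrid cross HhPP × hhPp — consider each gene separately:
face color: Hh × hh → 2 Hh, 2 hh → 2 H_ : 2 hh (out of 4)
horn presence: PP × Pp → 2 PP, 2 Pp → 4 P_ (out of 4)
Combine (counts out of 4 × 4 = 16): Hereford-pattern/polled (H_P_) = 2×4 = 8; solid/polled (hhP_) = 2×4 = 8
Phenotype counts (out of 16): 8 Hereford-pattern/polled, 8 solid/polled
Hereford-pattern/polled: 8 out of 16 → fraction 1/2
Expected count = 1/2 × 176 = 88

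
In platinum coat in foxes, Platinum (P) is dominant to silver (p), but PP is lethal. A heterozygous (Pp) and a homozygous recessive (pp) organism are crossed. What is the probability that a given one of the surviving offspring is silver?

Cross: Pp × pp
Punnett square offspring (before lethality): 2 Pp, 2 pp
No PP offspring are produced in this cross.
silver: 2 out of 4
Probability: 2/4 = 1/2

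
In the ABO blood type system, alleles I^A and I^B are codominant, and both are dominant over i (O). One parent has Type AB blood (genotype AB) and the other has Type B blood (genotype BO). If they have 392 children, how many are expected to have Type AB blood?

Cross: AB × BO
Possible offspring genotypes: 1 AB, 1 AO, 1 BB, 1 BO
Blood type counts: 1 Type AB, 1 Type A, 2 Type B
Probability of Type AB: 1/4
Expected count = 1/4 × 392 = 98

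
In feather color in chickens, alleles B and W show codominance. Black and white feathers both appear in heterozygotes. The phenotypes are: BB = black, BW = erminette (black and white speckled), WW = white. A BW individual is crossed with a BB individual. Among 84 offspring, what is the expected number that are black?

Punnett square for BW × BB:
Offspring genotypes: 2 BB, 2 BW
Phenotype counts: 2 black, 2 erminette (black and white speckled)
black: 2 out of 4 → fraction 1/2
Expected count = 1/2 × 84 = 42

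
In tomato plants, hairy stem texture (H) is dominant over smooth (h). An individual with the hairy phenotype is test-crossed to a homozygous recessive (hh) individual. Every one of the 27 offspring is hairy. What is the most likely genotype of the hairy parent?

Test cross: ? × hh
All offspring are hairy.
If the unknown parent were heterozygous (Hh), about half of 27 offspring would be smooth; none are. The unknown parent is most likely homozygous dominant (HH).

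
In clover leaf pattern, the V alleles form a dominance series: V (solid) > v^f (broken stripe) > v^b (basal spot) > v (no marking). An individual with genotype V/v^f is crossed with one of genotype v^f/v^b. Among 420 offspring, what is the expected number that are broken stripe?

Cross: V/v^f × v^f/v^b
Allele dominance: V > v^f > v^b > v
Offspring genotypes: 1 V/v^f, 1 V/v^b, 1 v^f/v^f, 1 v^f/v^b
Phenotype counts: 2 solid, 2 broken stripe
broken stripe: 2 out of 4 → fraction 1/2
Expected count = 1/2 × 420 = 210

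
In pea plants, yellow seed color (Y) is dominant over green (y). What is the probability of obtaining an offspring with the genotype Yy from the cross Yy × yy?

Punnett square for Yy × yy:
Offspring genotypes: 2 Yy, 2 yy
Total offspring: 4
Count with target: 2
Probability: 2/4 = 1/2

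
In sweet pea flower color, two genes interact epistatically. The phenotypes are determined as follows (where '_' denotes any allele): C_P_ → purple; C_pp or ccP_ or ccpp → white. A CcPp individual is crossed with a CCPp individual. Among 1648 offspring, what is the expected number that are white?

Cross: CcPp × CCPp — consider each gene separately:
C gene: Cc × CC → 2 CC, 2 Cc → 4 C_ (out of 4)
P gene: Pp × Pp → 1 PP, 2 Pp, 1 pp → 3 P_ : 1 pp (out of 4)
Genotype classes (out of 4 × 4 = 16): C_P_ = 4×3 = 12; C_pp = 4×1 = 4
Apply the phenotype rules: C_P_ (12) → purple; C_pp (4) → white
Phenotype counts (out of 16): 12 purple, 4 white
white: 4 out of 16 → fraction 1/4
Expected count = 1/4 × 1648 = 412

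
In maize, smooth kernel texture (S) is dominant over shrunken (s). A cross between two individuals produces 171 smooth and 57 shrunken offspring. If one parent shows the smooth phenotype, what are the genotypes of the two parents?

Observed offspring: 171 smooth, 57 shrunken
The observed ratio simplifies to 3:1. Shrunken (ss) offspring appear, so each parent must contribute one s allele. The parent stated to show smooth carries S, so it is Ss. The other parent is then either Ss or ss: Ss × ss would give a 1:1 split, whereas Ss × Ss gives 3:1 — matching the data. So both parents are heterozygous (Ss × Ss).
Parent genotypes: Ss × Ss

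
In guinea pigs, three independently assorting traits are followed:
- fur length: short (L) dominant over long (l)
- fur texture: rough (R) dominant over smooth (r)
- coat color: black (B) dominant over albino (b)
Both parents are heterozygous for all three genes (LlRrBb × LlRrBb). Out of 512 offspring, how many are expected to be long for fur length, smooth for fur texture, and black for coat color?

Trihybrid cross: LlRrBb × LlRrBb
Each trait segregates independently with a 3:1 phenotypic ratio, so each gene contributes 3/4 (dominant) or 1/4 (recessive).
Target: long (fur length), smooth (fur texture), black (coat color)
Probability = product of independent per-trait probabilities
= 1/4 × 1/4 × 3/4 = 3/64
Expected count = 3/64 × 512 = 24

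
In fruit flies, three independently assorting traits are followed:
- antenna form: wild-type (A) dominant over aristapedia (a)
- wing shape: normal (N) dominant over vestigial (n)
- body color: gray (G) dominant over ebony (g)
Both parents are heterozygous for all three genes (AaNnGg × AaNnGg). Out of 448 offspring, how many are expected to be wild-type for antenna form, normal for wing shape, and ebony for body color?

Trihybrid cross: AaNnGg × AaNnGg
Each trait segregates independently with a 3:1 phenotypic ratio, so each gene contributes 3/4 (dominant) or 1/4 (recessive).
Target: wild-type (antenna form), normal (wing shape), ebony (body color)
Probability = product of independent per-trait probabilities
= 3/4 × 3/4 × 1/4 = 9/64
Expected count = 9/64 × 448 = 63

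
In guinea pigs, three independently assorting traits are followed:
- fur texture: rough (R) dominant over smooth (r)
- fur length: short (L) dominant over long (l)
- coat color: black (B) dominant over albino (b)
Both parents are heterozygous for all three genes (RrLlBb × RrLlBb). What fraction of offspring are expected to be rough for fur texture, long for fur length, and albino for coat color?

Trihybrid cross: RrLlBb × RrLlBb
Each trait segregates independently with a 3:1 phenotypic ratio, so each gene contributes 3/4 (dominant) or 1/4 (recessive).
Target: rough (fur texture), long (fur length), albino (coat color)
Probability = product of independent per-trait probabilities
= 3/4 × 1/4 × 1/4 = 3/64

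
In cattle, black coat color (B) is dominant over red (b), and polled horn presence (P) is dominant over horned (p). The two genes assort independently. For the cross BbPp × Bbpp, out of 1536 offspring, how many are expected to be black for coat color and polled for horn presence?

Dihybrid cross BbPp × Bbpp — consider each gene separately:
coat color: Bb × Bb → 1 BB, 2 Bb, 1 bb → 3 B_ : 1 bb (out of 4)
horn presence: Pp × pp → 2 Pp, 2 pp → 2 P_ : 2 pp (out of 4)
Looking for: black (B_) and polled (P_)
P(black) = 3/4, P(polled) = 2/4
P(both) = 3/4 × 2/4 = 6/16 = 3/8
Expected count = 3/8 × 1536 = 576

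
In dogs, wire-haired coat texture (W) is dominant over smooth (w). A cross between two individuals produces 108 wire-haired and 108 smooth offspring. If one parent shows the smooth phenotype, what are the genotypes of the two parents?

Observed offspring: 108 wire-haired, 108 smooth
The observed ratio simplifies to 1:1. One parent shows smooth, so its genotype must be ww. A 1:1 offspring split requires the other parent to be heterozygous (Ww).
Parent genotypes: ww × Ww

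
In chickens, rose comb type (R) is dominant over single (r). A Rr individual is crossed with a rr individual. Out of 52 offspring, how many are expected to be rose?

Punnett square for Rr × rr:
Offspring genotypes: 2 Rr, 2 rr
rose: 2, single: 2
rose: 2 out of 4 → fraction 1/2
Expected count = 1/2 × 52 = 26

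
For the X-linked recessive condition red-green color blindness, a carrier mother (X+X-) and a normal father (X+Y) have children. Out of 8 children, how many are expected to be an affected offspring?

Cross: X+X- × X+Y
Offspring: 1 X+X+, 1 X+Y, 1 X+X-, 1 X-Y
Probability of an affected offspring: 1/4
Expected count = 1/4 × 8 = 2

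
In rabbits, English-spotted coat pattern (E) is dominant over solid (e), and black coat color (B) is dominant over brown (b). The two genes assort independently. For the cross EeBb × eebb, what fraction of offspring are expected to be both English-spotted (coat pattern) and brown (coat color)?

Dihybrid cross EeBb × eebb — consider each gene separately:
coat pattern: Ee × ee → 2 Ee, 2 ee → 2 E_ : 2 ee (out of 4)
coat color: Bb × bb → 2 Bb, 2 bb → 2 B_ : 2 bb (out of 4)
Looking for: English-spotted (E_) and brown (bb)
P(English-spotted) = 2/4, P(brown) = 2/4
P(both) = 2/4 × 2/4 = 4/16 = 1/4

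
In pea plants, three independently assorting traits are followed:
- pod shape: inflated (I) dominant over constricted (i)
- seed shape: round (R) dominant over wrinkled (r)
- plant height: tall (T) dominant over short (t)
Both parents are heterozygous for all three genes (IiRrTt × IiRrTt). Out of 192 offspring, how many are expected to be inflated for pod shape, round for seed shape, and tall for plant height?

Trihybrid cross: IiRrTt × IiRrTt
Each trait segregates independently with a 3:1 phenotypic ratio, so each gene contributes 3/4 (dominant) or 1/4 (recessive).
Target: inflated (pod shape), round (seed shape), tall (plant height)
Probability = product of independent per-trait probabilities
= 3/4 × 3/4 × 3/4 = 27/64
Expected count = 27/64 × 192 = 81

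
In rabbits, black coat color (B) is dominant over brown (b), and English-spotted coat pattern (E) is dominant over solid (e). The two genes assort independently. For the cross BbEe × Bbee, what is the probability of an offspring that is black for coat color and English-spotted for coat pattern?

Dihybrid cross BbEe × Bbee — consider each gene separately:
coat color: Bb × Bb → 1 BB, 2 Bb, 1 bb → 3 B_ : 1 bb (out of 4)
coat pattern: Ee × ee → 2 Ee, 2 ee → 2 E_ : 2 ee (out of 4)
Looking for: black (B_) and English-spotted (E_)
P(black) = 3/4, P(English-spotted) = 2/4
P(both) = 3/4 × 2/4 = 6/16 = 3/8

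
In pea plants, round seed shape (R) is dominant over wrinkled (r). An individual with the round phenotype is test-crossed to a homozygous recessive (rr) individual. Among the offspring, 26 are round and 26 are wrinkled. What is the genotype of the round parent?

Test cross: ? × rr
Offspring: 26 round, 26 wrinkled — approximately 1:1.
A 1:1 ratio in a test cross indicates the unknown parent is heterozygous (Rr).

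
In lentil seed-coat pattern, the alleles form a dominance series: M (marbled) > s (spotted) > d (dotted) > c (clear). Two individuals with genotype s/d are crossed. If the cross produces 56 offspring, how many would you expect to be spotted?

Cross: s/d × s/d
Allele dominance: M > s > d > c
Offspring genotypes: 1 s/s, 2 s/d, 1 d/d
Phenotype counts: 3 spotted, 1 dotted
spotted: 3 out of 4 → fraction 3/4
Expected count = 3/4 × 56 = 42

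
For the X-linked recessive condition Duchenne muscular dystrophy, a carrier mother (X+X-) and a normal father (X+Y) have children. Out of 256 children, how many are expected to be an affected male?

Cross: X+X- × X+Y
Offspring: 1 X+X+, 1 X+Y, 1 X+X-, 1 X-Y
Probability of an affected male: 1/4
Expected count = 1/4 × 256 = 64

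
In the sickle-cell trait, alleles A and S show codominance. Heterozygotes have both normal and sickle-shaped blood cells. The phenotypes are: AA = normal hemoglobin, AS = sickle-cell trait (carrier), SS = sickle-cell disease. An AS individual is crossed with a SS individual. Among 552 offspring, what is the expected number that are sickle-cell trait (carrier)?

Punnett square for AS × SS:
Offspring genotypes: 2 AS, 2 SS
Phenotype counts: 2 sickle-cell trait (carrier), 2 sickle-cell disease
sickle-cell trait (carrier): 2 out of 4 → fraction 1/2
Expected count = 1/2 × 552 = 276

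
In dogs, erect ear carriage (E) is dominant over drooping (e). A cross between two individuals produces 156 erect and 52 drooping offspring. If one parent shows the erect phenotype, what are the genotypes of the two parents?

Observed offspring: 156 erect, 52 drooping
The observed ratio simplifies to 3:1. Drooping (ee) offspring appear, so each parent must contribute one e allele. The parent stated to show erect carries E, so it is Ee. The other parent is then either Ee or ee: Ee × ee would give a 1:1 split, whereas Ee × Ee gives 3:1 — matching the data. So both parents are heterozygous (Ee × Ee).
Parent genotypes: Ee × Ee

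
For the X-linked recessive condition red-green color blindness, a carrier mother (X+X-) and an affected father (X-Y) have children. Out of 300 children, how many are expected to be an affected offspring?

Cross: X+X- × X-Y
Offspring: 1 X+X-, 1 X+Y, 1 X-X-, 1 X-Y
Probability of an affected offspring: 2/4 = 1/2
Expected count = 1/2 × 300 = 150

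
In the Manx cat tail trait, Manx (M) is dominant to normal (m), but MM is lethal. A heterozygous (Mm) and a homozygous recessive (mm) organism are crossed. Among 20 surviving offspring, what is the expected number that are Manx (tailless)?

Cross: Mm × mm
Punnett square offspring (before lethality): 2 Mm, 2 mm
No MM offspring are produced in this cross.
Manx (tailless): 2 out of 4 → fraction 1/2
Expected count = 1/2 × 20 = 10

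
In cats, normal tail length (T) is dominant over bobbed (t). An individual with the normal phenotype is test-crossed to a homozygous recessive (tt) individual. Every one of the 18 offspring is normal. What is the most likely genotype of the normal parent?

Test cross: ? × tt
All offspring are normal.
If the unknown parent were heterozygous (Tt), about half of 18 offspring would be bobbed; none are. The unknown parent is most likely homozygous dominant (TT).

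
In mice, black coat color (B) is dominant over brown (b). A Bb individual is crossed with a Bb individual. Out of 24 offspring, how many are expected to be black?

Punnett square for Bb × Bb:
Offspring genotypes: 1 BB, 2 Bb, 1 bb
black: 3, brown: 1
black: 3 out of 4 → fraction 3/4
Expected count = 3/4 × 24 = 18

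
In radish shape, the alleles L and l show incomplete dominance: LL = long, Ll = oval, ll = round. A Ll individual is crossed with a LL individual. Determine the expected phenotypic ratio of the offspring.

Punnett square for Ll × LL:
Offspring genotypes: 2 LL, 2 Ll
Phenotype counts: 2 long, 2 oval
Ratio: 1 long : 1 oval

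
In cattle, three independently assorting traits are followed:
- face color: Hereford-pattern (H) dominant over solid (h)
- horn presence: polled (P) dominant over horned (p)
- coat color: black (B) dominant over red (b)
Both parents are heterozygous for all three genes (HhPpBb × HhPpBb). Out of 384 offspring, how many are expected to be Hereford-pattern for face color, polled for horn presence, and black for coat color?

Trihybrid cross: HhPpBb × HhPpBb
Each trait segregates independently with a 3:1 phenotypic ratio, so each gene contributes 3/4 (dominant) or 1/4 (recessive).
Target: Hereford-pattern (face color), polled (horn presence), black (coat color)
Probability = product of independent per-trait probabilities
= 3/4 × 3/4 × 3/4 = 27/64
Expected count = 27/64 × 384 = 162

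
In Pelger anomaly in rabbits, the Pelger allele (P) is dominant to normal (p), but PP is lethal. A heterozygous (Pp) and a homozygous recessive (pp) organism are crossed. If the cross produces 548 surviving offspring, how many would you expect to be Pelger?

Cross: Pp × pp
Punnett square offspring (before lethality): 2 Pp, 2 pp
No PP offspring are produced in this cross.
Pelger: 2 out of 4 → fraction 1/2
Expected count = 1/2 × 548 = 274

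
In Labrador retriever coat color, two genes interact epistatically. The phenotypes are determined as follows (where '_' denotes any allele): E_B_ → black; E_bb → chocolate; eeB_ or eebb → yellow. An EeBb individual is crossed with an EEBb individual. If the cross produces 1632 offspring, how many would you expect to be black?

Cross: EeBb × EEBb — consider each gene separately:
E gene: Ee × EE → 2 EE, 2 Ee → 4 E_ (out of 4)
B gene: Bb × Bb → 1 BB, 2 Bb, 1 bb → 3 B_ : 1 bb (out of 4)
Genotype classes (out of 4 × 4 = 16): E_B_ = 4×3 = 12; E_bb = 4×1 = 4
Apply the phenotype rules: E_B_ (12) → black; E_bb (4) → chocolate
Phenotype counts (out of 16): 12 black, 4 chocolate
black: 12 out of 16 → fraction 3/4
Expected count = 3/4 × 1632 = 1224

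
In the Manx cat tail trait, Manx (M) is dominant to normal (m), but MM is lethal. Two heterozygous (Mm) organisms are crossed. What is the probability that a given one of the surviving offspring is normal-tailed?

Cross: Mm × Mm
Punnett square offspring (before lethality): 1 MM, 2 Mm, 1 mm
The MM genotype is lethal (embryos die); surviving offspring: 2 Mm, 1 mm
normal-tailed: 1 out of 3
Probability: 1/3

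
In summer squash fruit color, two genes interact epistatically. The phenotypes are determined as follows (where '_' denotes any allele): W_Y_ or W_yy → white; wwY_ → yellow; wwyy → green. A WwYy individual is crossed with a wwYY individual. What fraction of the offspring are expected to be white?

Cross: WwYy × wwYY — consider each gene separately:
W gene: Ww × ww → 2 Ww, 2 ww → 2 W_ : 2 ww (out of 4)
Y gene: Yy × YY → 2 YY, 2 Yy → 4 Y_ (out of 4)
Genotype classes (out of 4 × 4 = 16): W_Y_ = 2×4 = 8; wwY_ = 2×4 = 8
Apply the phenotype rules: W_Y_ (8) → white; wwY_ (8) → yellow
Phenotype counts (out of 16): 8 white, 8 yellow
white: 8 out of 16
Probability: 8/16 = 1/2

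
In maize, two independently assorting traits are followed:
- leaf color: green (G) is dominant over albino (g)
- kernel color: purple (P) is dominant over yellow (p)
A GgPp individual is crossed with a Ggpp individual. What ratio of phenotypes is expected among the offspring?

Dihybrid cross GgPp × Ggpp — consider each gene separately:
leaf color: Gg × Gg → 1 GG, 2 Gg, 1 gg → 3 G_ : 1 gg (out of 4)
kernel color: Pp × pp → 2 Pp, 2 pp → 2 P_ : 2 pp (out of 4)
Combine (counts out of 4 × 4 = 16): green/purple (G_P_) = 3×2 = 6; green/yellow (G_pp) = 3×2 = 6; albino/purple (ggP_) = 1×2 = 2; albino/yellow (ggpp) = 1×2 = 2
Phenotype counts (out of 16): 6 green/purple, 6 green/yellow, 2 albino/purple, 2 albino/yellow
Ratio: 3 green/purple : 3 green/yellow : 1 albino/purple : 1 albino/yellow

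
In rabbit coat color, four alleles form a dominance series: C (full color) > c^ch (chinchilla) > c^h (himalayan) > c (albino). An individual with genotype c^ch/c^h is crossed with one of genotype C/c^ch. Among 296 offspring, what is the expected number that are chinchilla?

Cross: c^ch/c^h × C/c^ch
Allele dominance: C > c^ch > c^h > c
Offspring genotypes: 1 C/c^ch, 1 c^ch/c^ch, 1 C/c^h, 1 c^ch/c^h
Phenotype counts: 2 full color, 2 chinchilla
chinchilla: 2 out of 4 → fraction 1/2
Expected count = 1/2 × 296 = 148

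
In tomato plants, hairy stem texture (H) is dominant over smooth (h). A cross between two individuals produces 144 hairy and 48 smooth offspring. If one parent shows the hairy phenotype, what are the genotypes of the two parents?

Observed offspring: 144 hairy, 48 smooth
The observed ratio simplifies to 3:1. Smooth (hh) offspring appear, so each parent must contribute one h allele. The parent stated to show hairy carries H, so it is Hh. The other parent is then either Hh or hh: Hh × hh would give a 1:1 split, whereas Hh × Hh gives 3:1 — matching the data. So both parents are heterozygous (Hh × Hh).
Parent genotypes: Hh × Hh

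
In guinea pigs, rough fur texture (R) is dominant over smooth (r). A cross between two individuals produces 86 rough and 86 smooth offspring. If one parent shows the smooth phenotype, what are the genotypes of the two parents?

Observed offspring: 86 rough, 86 smooth
The observed ratio simplifies to 1:1. One parent shows smooth, so its genotype must be rr. A 1:1 offspring split requires the other parent to be heterozygous (Rr).
Parent genotypes: rr × Rr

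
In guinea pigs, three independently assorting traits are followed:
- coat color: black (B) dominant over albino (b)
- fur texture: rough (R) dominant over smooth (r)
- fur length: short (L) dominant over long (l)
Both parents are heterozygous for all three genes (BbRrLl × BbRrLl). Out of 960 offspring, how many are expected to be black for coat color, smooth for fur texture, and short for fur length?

Trihybrid cross: BbRrLl × BbRrLl
Each trait segregates independently with a 3:1 phenotypic ratio, so each gene contributes 3/4 (dominant) or 1/4 (recessive).
Target: black (coat color), smooth (fur texture), short (fur length)
Probability = product of independent per-trait probabilities
= 3/4 × 1/4 × 3/4 = 9/64
Expected count = 9/64 × 960 = 135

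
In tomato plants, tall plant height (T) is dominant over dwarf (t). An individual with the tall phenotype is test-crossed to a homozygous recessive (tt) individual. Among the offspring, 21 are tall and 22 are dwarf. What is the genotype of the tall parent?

Test cross: ? × tt
Offspring: 21 tall, 22 dwarf — approximately 1:1.
A 1:1 ratio in a test cross indicates the unknown parent is heterozygous (Tt).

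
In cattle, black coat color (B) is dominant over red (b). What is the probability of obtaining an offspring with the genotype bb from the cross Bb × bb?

Punnett square for Bb × bb:
Offspring genotypes: 2 Bb, 2 bb
Total offspring: 4
Count with target: 2
Probability: 2/4 = 1/2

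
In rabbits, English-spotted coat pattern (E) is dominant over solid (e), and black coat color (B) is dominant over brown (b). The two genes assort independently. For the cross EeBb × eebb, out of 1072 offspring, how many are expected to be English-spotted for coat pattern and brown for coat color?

Dihybrid cross EeBb × eebb — consider each gene separately:
coat pattern: Ee × ee → 2 Ee, 2 ee → 2 E_ : 2 ee (out of 4)
coat color: Bb × bb → 2 Bb, 2 bb → 2 B_ : 2 bb (out of 4)
Looking for: English-spotted (E_) and brown (bb)
P(English-spotted) = 2/4, P(brown) = 2/4
P(both) = 2/4 × 2/4 = 4/16 = 1/4
Expected count = 1/4 × 1072 = 268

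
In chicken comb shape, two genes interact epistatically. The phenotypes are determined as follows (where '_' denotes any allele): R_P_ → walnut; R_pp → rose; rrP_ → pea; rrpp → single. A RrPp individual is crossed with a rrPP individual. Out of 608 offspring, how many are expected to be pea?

Cross: RrPp × rrPP — consider each gene separately:
R gene: Rr × rr → 2 Rr, 2 rr → 2 R_ : 2 rr (out of 4)
P gene: Pp × PP → 2 PP, 2 Pp → 4 P_ (out of 4)
Genotype classes (out of 4 × 4 = 16): R_P_ = 2×4 = 8; rrP_ = 2×4 = 8
Apply the phenotype rules: R_P_ (8) → walnut; rrP_ (8) → pea
Phenotype counts (out of 16): 8 walnut, 8 pea
pea: 8 out of 16 → fraction 1/2
Expected count = 1/2 × 608 = 304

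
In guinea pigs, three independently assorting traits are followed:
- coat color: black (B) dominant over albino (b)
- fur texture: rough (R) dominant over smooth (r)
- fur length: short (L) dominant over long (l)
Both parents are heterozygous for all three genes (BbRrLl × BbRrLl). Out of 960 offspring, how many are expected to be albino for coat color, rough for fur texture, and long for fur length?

Trihybrid cross: BbRrLl × BbRrLl
Each trait segregates independently with a 3:1 phenotypic ratio, so each gene contributes 3/4 (dominant) or 1/4 (recessive).
Target: albino (coat color), rough (fur texture), long (fur length)
Probability = product of independent per-trait probabilities
= 1/4 × 3/4 × 1/4 = 3/64
Expected count = 3/64 × 960 = 45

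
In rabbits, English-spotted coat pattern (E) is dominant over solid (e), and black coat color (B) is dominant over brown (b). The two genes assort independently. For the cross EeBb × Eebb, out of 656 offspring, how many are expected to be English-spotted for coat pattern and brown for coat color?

Dihybrid cross EeBb × Eebb — consider each gene separately:
coat pattern: Ee × Ee → 1 EE, 2 Ee, 1 ee → 3 E_ : 1 ee (out of 4)
coat color: Bb × bb → 2 Bb, 2 bb → 2 B_ : 2 bb (out of 4)
Looking for: English-spotted (E_) and brown (bb)
P(English-spotted) = 3/4, P(brown) = 2/4
P(both) = 3/4 × 2/4 = 6/16 = 3/8
Expected count = 3/8 × 656 = 246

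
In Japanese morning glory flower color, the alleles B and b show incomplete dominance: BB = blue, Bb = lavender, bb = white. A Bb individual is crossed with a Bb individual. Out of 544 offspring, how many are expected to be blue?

Punnett square for Bb × Bb:
Offspring genotypes: 1 BB, 2 Bb, 1 bb
Phenotype counts: 1 blue, 2 lavender, 1 white
blue: 1 out of 4 → fraction 1/4
Expected count = 1/4 × 544 = 136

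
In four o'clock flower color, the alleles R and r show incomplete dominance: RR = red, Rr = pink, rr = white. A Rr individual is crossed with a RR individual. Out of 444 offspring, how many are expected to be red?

Punnett square for Rr × RR:
Offspring genotypes: 2 RR, 2 Rr
Phenotype counts: 2 red, 2 pink
red: 2 out of 4 → fraction 1/2
Expected count = 1/2 × 444 = 222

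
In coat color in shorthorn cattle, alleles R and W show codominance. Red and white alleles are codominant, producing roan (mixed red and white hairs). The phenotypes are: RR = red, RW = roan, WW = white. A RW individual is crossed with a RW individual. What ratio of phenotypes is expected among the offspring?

Punnett square for RW × RW:
Offspring genotypes: 1 RR, 2 RW, 1 WW
Phenotype counts: 1 red, 2 roan, 1 white
Ratio: 1 red : 2 roan : 1 white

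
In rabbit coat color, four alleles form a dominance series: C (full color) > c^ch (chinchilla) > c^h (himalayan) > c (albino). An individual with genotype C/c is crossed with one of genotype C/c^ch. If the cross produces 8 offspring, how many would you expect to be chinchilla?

Cross: C/c × C/c^ch
Allele dominance: C > c^ch > c^h > c
Offspring genotypes: 1 C/C, 1 C/c^ch, 1 C/c, 1 c^ch/c
Phenotype counts: 3 full color, 1 chinchilla
chinchilla: 1 out of 4 → fraction 1/4
Expected count = 1/4 × 8 = 2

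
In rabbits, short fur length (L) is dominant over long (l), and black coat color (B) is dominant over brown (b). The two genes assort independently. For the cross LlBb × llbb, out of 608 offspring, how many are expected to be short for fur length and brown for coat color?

Dihybrid cross LlBb × llbb — consider each gene separately:
fur length: Ll × ll → 2 Ll, 2 ll → 2 L_ : 2 ll (out of 4)
coat color: Bb × bb → 2 Bb, 2 bb → 2 B_ : 2 bb (out of 4)
Looking for: short (L_) and brown (bb)
P(short) = 2/4, P(brown) = 2/4
P(both) = 2/4 × 2/4 = 4/16 = 1/4
Expected count = 1/4 × 608 = 152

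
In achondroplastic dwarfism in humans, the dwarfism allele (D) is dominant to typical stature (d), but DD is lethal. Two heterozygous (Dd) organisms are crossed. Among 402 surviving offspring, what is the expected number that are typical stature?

Cross: Dd × Dd
Punnett square offspring (before lethality): 1 DD, 2 Dd, 1 dd
The DD genotype is lethal (embryos die); surviving offspring: 2 Dd, 1 dd
typical stature: 1 out of 3 → fraction 1/3
Expected count = 1/3 × 402 = 134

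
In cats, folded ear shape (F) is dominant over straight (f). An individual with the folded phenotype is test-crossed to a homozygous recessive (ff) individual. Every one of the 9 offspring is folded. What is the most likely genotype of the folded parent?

Test cross: ? × ff
All offspring are folded.
If the unknown parent were heterozygous (Ff), about half of 9 offspring would be straight; none are. The unknown parent is most likely homozygous dominant (FF).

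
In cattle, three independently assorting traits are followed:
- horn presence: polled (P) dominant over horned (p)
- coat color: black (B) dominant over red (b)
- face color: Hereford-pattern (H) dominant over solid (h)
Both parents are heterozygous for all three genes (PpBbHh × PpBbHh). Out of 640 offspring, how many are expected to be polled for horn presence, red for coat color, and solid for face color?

Trihybrid cross: PpBbHh × PpBbHh
Each trait segregates independently with a 3:1 phenotypic ratio, so each gene contributes 3/4 (dominant) or 1/4 (recessive).
Target: polled (horn presence), red (coat color), solid (face color)
Probability = product of independent per-trait probabilities
= 3/4 × 1/4 × 1/4 = 3/64
Expected count = 3/64 × 640 = 30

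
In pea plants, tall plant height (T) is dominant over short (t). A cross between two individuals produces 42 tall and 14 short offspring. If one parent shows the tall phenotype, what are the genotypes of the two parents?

Observed offspring: 42 tall, 14 short
The observed ratio simplifies to 3:1. Short (tt) offspring appear, so each parent must contribute one t allele. The parent stated to show tall carries T, so it is Tt. The other parent is then either Tt or tt: Tt × tt would give a 1:1 split, whereas Tt × Tt gives 3:1 — matching the data. So both parents are heterozygous (Tt × Tt).
Parent genotypes: Tt × Tt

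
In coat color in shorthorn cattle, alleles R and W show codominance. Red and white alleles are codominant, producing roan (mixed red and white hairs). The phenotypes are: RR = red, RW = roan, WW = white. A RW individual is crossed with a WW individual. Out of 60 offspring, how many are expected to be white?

Punnett square for RW × WW:
Offspring genotypes: 2 RW, 2 WW
Phenotype counts: 2 roan, 2 white
white: 2 out of 4 → fraction 1/2
Expected count = 1/2 × 60 = 30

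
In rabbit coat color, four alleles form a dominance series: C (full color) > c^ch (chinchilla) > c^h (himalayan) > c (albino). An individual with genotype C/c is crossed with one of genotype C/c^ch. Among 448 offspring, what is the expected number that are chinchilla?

Cross: C/c × C/c^ch
Allele dominance: C > c^ch > c^h > c
Offspring genotypes: 1 C/C, 1 C/c^ch, 1 C/c, 1 c^ch/c
Phenotype counts: 3 full color, 1 chinchilla
chinchilla: 1 out of 4 → fraction 1/4
Expected count = 1/4 × 448 = 112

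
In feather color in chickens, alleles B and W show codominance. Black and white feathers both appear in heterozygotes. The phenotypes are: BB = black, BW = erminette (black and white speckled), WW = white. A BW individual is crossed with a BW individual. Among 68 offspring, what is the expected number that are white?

Punnett square for BW × BW:
Offspring genotypes: 1 BB, 2 BW, 1 WW
Phenotype counts: 1 black, 2 erminette (black and white speckled), 1 white
white: 1 out of 4 → fraction 1/4
Expected count = 1/4 × 68 = 17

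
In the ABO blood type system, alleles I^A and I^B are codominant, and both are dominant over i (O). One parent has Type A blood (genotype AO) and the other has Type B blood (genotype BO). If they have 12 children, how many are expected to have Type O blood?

Cross: AO × BO
Possible offspring genotypes: 1 AB, 1 AO, 1 BO, 1 OO
Blood type counts: 1 Type AB, 1 Type A, 1 Type B, 1 Type O
Probability of Type O: 1/4
Expected count = 1/4 × 12 = 3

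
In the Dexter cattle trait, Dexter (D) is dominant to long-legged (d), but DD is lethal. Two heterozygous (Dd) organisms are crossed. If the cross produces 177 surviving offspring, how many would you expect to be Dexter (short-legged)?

Cross: Dd × Dd
Punnett square offspring (before lethality): 1 DD, 2 Dd, 1 dd
The DD genotype is lethal (embryos die); surviving offspring: 2 Dd, 1 dd
Dexter (short-legged): 2 out of 3 → fraction 2/3
Expected count = 2/3 × 177 = 118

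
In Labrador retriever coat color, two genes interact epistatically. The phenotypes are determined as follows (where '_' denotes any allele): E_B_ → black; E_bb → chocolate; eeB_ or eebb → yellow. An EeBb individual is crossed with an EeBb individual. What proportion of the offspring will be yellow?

Cross: EeBb × EeBb — consider each gene separately:
E gene: Ee × Ee → 1 EE, 2 Ee, 1 ee → 3 E_ : 1 ee (out of 4)
B gene: Bb × Bb → 1 BB, 2 Bb, 1 bb → 3 B_ : 1 bb (out of 4)
Genotype classes (out of 4 × 4 = 16): E_B_ = 3×3 = 9; E_bb = 3×1 = 3; eeB_ = 1×3 = 3; eebb = 1×1 = 1
Apply the phenotype rules: E_B_ (9) → black; E_bb (3) → chocolate; eeB_ (3) + eebb (1) → yellow
Phenotype counts (out of 16): 9 black, 3 chocolate, 4 yellow
yellow: 4 out of 16
Probability: 4/16 = 1/4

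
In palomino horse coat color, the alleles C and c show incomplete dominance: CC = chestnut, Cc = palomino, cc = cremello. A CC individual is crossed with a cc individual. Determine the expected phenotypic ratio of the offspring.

Punnett square for CC × cc:
Offspring genotypes: 4 Cc
Phenotype counts: 4 palomino
Ratio: all palomino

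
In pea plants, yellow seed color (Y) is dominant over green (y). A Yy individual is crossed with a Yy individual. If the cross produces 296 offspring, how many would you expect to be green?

Punnett square for Yy × Yy:
Offspring genotypes: 1 YY, 2 Yy, 1 yy
yellow: 3, green: 1
green: 1 out of 4 → fraction 1/4
Expected count = 1/4 × 296 = 74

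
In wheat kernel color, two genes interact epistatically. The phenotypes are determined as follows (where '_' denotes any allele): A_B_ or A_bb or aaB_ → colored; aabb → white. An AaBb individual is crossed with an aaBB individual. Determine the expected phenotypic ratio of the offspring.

Cross: AaBb × aaBB — consider each gene separately:
A gene: Aa × aa → 2 Aa, 2 aa → 2 A_ : 2 aa (out of 4)
B gene: Bb × BB → 2 BB, 2 Bb → 4 B_ (out of 4)
Genotype classes (out of 4 × 4 = 16): A_B_ = 2×4 = 8; aaB_ = 2×4 = 8
Apply the phenotype rules: A_B_ (8) + aaB_ (8) → colored
Phenotype counts (out of 16): 16 colored
Ratio: all colored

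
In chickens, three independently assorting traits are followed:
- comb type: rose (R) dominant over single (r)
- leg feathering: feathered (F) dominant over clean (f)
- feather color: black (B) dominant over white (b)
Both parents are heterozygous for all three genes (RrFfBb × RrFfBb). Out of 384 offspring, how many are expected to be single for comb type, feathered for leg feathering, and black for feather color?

Trihybrid cross: RrFfBb × RrFfBb
Each trait segregates independently with a 3:1 phenotypic ratio, so each gene contributes 3/4 (dominant) or 1/4 (recessive).
Target: single (comb type), feathered (leg feathering), black (feather color)
Probability = product of independent per-trait probabilities
= 1/4 × 3/4 × 3/4 = 9/64
Expected count = 9/64 × 384 = 54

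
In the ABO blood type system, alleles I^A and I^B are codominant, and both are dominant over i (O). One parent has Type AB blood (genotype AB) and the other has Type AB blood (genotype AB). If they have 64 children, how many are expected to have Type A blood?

Cross: AB × AB
Possible offspring genotypes: 1 AA, 2 AB, 1 BB
Blood type counts: 1 Type A, 2 Type AB, 1 Type B
Probability of Type A: 1/4
Expected count = 1/4 × 64 = 16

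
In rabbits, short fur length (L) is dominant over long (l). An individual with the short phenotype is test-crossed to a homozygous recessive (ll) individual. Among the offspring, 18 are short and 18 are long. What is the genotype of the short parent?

Test cross: ? × ll
Offspring: 18 short, 18 long — approximately 1:1.
A 1:1 ratio in a test cross indicates the unknown parent is heterozygous (Ll).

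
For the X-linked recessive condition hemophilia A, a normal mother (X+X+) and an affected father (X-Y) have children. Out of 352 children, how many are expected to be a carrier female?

Cross: X+X+ × X-Y
Offspring: 2 X+X-, 2 X+Y
Probability of a carrier female: 2/4 = 1/2
Expected count = 1/2 × 352 = 176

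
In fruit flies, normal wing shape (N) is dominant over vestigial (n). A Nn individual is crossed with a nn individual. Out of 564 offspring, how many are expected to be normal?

Punnett square for Nn × nn:
Offspring genotypes: 2 Nn, 2 nn
normal: 2, vestigial: 2
normal: 2 out of 4 → fraction 1/2
Expected count = 1/2 × 564 = 282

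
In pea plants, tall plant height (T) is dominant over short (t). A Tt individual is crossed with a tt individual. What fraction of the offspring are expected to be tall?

Punnett square for Tt × tt:
Offspring genotypes: 2 Tt, 2 tt
tall: 2, short: 2
tall: 2 out of 4
Probability: 2/4 = 1/2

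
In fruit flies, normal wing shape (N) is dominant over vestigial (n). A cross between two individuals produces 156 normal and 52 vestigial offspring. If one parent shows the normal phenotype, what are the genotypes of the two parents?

Observed offspring: 156 normal, 52 vestigial
The observed ratio simplifies to 3:1. Vestigial (nn) offspring appear, so each parent must contribute one n allele. The parent stated to show normal carries N, so it is Nn. The other parent is then either Nn or nn: Nn × nn would give a 1:1 split, whereas Nn × Nn gives 3:1 — matching the data. So both parents are heterozygous (Nn × Nn).
Parent genotypes: Nn × Nn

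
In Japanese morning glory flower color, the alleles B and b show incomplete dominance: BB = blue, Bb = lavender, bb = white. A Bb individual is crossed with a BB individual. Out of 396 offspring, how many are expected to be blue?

Punnett square for Bb × BB:
Offspring genotypes: 2 BB, 2 Bb
Phenotype counts: 2 blue, 2 lavender
blue: 2 out of 4 → fraction 1/2
Expected count = 1/2 × 396 = 198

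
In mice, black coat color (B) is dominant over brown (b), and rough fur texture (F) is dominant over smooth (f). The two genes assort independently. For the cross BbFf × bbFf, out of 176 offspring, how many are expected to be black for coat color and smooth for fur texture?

Dihybrid cross BbFf × bbFf — consider each gene separately:
coat color: Bb × bb → 2 Bb, 2 bb → 2 B_ : 2 bb (out of 4)
fur texture: Ff × Ff → 1 FF, 2 Ff, 1 ff → 3 F_ : 1 ff (out of 4)
Looking for: black (B_) and smooth (ff)
P(black) = 2/4, P(smooth) = 1/4
P(both) = 2/4 × 1/4 = 2/16 = 1/8
Expected count = 1/8 × 176 = 22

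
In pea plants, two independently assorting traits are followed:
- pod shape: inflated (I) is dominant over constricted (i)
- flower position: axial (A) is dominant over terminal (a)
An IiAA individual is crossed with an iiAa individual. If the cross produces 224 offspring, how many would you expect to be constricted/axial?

Dihybrid cross IiAA × iiAa — consider each gene separately:
pod shape: Ii × ii → 2 Ii, 2 ii → 2 I_ : 2 ii (out of 4)
flower position: AA × Aa → 2 AA, 2 Aa → 4 A_ (out of 4)
Combine (counts out of 4 × 4 = 16): inflated/axial (I_A_) = 2×4 = 8; constricted/axial (iiA_) = 2×4 = 8
Phenotype counts (out of 16): 8 inflated/axial, 8 constricted/axial
constricted/axial: 8 out of 16 → fraction 1/2
Expected count = 1/2 × 224 = 112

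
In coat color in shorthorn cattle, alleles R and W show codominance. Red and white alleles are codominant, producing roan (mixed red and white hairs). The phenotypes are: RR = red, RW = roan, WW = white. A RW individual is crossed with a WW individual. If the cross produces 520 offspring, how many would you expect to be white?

Punnett square for RW × WW:
Offspring genotypes: 2 RW, 2 WW
Phenotype counts: 2 roan, 2 white
white: 2 out of 4 → fraction 1/2
Expected count = 1/2 × 520 = 260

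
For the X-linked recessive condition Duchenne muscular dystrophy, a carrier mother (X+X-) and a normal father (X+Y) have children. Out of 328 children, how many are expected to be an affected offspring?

Cross: X+X- × X+Y
Offspring: 1 X+X+, 1 X+Y, 1 X+X-, 1 X-Y
Probability of an affected offspring: 1/4
Expected count = 1/4 × 328 = 82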